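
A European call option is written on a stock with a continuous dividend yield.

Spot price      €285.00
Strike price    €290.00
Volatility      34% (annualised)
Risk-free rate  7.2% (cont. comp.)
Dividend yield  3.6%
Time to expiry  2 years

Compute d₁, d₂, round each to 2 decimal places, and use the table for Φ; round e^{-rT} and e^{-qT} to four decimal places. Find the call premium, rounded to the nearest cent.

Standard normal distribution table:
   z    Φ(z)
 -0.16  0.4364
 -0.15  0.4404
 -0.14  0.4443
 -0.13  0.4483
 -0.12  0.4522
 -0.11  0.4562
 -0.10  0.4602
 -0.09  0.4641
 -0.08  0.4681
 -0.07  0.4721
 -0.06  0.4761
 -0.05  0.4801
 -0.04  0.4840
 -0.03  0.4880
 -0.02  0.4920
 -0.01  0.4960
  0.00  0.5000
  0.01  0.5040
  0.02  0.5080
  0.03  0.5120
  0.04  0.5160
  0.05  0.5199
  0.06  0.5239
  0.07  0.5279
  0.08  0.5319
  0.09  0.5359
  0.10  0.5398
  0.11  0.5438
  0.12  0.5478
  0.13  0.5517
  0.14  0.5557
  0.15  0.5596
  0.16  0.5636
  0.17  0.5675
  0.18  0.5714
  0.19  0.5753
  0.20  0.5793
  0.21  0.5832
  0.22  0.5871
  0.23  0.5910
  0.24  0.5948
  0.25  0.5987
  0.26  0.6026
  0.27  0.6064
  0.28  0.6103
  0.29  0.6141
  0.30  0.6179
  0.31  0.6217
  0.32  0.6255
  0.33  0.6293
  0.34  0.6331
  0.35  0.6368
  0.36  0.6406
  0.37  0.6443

€56.30

σ√T = 0.34 × 1.4142 = 0.4808
d₁ = [ln(285/290) + (0.072 − 0.036 + 0.34²/2)·2] / 0.4808 = [-0.0174 + 0.1876] / 0.4808 = 0.3540 ⇒ 0.35
d₂ = d₁ − σ√T = 0.3540 − 0.4808 = -0.1268 ⇒ -0.13
exp(−qT) = exp(−0.036·2) = 0.9305;  exp(−rT) = exp(−0.072·2) = 0.8659
N(d₁) = N(0.35) = 0.6368;  N(d₂) = N(-0.13) = 0.4483
C = 285·0.9305·0.6368 − 290·0.8659·0.4483 = 168.8746 − 112.5731 = 56.3015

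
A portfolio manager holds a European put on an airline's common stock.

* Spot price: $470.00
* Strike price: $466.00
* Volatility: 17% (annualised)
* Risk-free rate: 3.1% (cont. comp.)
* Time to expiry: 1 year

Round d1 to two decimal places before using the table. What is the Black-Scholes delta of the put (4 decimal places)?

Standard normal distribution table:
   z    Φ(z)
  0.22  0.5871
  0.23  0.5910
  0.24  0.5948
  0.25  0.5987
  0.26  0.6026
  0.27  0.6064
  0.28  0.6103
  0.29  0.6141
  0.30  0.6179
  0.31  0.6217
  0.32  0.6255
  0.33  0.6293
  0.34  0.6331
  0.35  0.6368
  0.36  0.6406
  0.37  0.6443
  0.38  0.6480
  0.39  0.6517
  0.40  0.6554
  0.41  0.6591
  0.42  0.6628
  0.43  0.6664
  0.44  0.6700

σ√T = 0.17 × 1.0000 = 0.1700
d₁ = [ln(470/466) + (0.031 + 0.17²/2)·1] / 0.1700 = [0.0085 + 0.0455] / 0.1700 = 0.3176 ≈ 0.32
N(d₁) = N(0.32) = 0.6255
Δ_put = N(d₁) − 1 = 0.6255 − 1 = -0.3745

-0.3745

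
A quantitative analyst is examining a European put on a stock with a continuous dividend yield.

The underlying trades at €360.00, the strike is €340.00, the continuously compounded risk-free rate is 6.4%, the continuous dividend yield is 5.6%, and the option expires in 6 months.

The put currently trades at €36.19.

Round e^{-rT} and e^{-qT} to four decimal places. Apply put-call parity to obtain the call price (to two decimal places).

€56.96

e^(−qT) = e^(−0.056·0.5) = 0.9724;  e^(−rT) = e^(−0.064·0.5) = 0.9685
Put-call parity: C − P = S·e^(−qT) − K·e^(−rT) = 360·0.9724 − 340·0.9685 = 350.0640 − 329.2900 = 20.7740
C = P + (C − P) = 36.19 + (20.7740) = 56.9640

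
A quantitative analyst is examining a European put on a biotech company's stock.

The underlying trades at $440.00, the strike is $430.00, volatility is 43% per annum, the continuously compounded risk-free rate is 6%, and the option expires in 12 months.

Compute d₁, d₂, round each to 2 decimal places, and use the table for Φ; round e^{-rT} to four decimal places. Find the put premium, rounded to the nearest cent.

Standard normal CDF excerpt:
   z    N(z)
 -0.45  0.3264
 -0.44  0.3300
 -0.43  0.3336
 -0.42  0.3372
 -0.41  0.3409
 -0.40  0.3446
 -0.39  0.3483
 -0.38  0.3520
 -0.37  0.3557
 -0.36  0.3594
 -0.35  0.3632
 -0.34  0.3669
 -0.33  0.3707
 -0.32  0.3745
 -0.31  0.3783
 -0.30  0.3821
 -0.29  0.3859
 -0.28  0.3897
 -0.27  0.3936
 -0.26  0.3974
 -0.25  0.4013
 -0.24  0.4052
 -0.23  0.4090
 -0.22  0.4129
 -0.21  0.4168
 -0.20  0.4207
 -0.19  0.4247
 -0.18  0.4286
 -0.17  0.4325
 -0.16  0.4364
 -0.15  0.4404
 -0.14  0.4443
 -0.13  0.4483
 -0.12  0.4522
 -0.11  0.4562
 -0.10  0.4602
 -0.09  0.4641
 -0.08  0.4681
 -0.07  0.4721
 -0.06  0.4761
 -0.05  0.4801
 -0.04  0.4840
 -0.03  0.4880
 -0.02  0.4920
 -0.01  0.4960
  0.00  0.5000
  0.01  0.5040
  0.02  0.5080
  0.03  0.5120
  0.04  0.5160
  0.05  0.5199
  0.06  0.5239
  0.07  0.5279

T = 1;  σ√T = 0.4300
ln(S/K) + (r + σ²/2)T = ln(440/430) + (0.06 + 0.43²/2)·1 = 0.0230 + 0.1524 = 0.1754
d₁ = 0.1754 / 0.4300 = 0.4080 ≈ 0.41
d₂ = d₁ − σ√T = 0.4080 − 0.4300 = -0.0220 ≈ -0.02
exp(−rT) = exp(−0.06·1) = 0.9418
P = 430·0.9418·N(0.02) − 440·N(-0.41) = 430·0.9418·0.5080 − 440·0.3409 = 205.7268 − 149.9960 = 55.7308

$55.73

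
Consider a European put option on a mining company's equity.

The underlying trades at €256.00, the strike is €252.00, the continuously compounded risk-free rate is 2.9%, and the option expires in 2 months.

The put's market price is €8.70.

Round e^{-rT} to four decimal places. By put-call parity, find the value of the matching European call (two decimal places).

e^(−rT) = e^(−0.029·0.1667) = 0.9952
Put-call parity: C − P = S − K·e^(−rT) = 256 − 252·0.9952 = 256 − 250.7904 = 5.2096
C = P + (C − P) = 8.70 + (5.2096) = 13.9096

€13.91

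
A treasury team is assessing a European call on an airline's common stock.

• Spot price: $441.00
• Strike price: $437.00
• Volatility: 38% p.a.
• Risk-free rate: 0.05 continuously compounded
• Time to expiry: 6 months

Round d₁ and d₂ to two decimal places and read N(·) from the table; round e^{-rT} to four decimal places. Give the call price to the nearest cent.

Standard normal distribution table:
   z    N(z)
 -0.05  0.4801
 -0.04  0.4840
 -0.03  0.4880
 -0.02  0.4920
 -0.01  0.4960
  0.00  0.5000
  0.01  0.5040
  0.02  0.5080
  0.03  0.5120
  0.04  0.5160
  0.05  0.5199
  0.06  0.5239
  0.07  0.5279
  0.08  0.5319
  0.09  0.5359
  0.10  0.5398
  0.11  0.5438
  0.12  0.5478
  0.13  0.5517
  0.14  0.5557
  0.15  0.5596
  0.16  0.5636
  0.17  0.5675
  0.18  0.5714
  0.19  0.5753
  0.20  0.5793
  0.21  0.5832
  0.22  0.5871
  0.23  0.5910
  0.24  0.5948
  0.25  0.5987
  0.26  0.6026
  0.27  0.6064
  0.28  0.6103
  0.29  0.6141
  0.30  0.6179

$54.35

T = 0.5;  σ√T = 0.2687
ln(S/K) + (r + σ²/2)T = ln(441/437) + (0.05 + 0.38²/2)·0.5 = 0.0091 + 0.0611 = 0.0702
d₁ = 0.0702 / 0.2687 = 0.2613 which rounds to 0.26
d₂ = d₁ − σ√T = 0.2613 − 0.2687 = -0.0074 which rounds to -0.01
exp(−rT) = exp(−0.05·0.5) = 0.9753
N(d₁) = N(0.26) = 0.6026;  N(d₂) = N(-0.01) = 0.4960
C = 441·0.6026 − 437·0.9753·0.4960 = 265.7466 − 211.3982 = 54.3484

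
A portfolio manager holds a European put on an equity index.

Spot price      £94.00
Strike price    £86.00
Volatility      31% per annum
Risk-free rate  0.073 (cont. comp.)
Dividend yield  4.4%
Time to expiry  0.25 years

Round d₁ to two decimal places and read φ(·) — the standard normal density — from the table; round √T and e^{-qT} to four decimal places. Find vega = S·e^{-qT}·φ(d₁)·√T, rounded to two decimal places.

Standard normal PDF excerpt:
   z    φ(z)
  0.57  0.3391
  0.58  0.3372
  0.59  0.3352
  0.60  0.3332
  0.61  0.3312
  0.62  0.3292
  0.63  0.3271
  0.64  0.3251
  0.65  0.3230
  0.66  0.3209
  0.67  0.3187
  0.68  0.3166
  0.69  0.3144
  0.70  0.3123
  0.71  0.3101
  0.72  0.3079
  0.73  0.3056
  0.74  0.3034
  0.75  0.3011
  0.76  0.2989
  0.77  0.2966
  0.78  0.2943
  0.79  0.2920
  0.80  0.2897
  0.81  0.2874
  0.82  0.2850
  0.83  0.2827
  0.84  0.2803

T = 0.25;  σ√T = 0.1550
d₁ = [ln(94/86) + (0.073 − 0.044 + 0.31²/2)·0.25] / 0.1550 = [0.0889 + 0.0193] / 0.1550 = 0.6981 ≈ 0.70
√T = √0.25 = 0.5000
φ(d₁) = φ(0.70) = 0.3123
e^(−qT) = e^(−0.044·0.25) = 0.9891
vega = S·e^(−qT)·φ(d₁)·√T = 94·0.9891·0.3123·0.5000 = 14.5181

14.52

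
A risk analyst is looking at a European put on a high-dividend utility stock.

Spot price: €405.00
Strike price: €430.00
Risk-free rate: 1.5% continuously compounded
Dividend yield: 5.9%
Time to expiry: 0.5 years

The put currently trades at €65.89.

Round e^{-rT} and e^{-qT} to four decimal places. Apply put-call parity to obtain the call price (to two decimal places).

€32.33

exp(−qT) = exp(−0.059·0.5) = 0.9709;  exp(−rT) = exp(−0.015·0.5) = 0.9925
Put-call parity: C − P = S·e^(−qT) − K·e^(−rT) = 405·0.9709 − 430·0.9925 = 393.2145 − 426.7750 = -33.5605
C = P + (C − P) = 65.89 + (-33.5605) = 32.3295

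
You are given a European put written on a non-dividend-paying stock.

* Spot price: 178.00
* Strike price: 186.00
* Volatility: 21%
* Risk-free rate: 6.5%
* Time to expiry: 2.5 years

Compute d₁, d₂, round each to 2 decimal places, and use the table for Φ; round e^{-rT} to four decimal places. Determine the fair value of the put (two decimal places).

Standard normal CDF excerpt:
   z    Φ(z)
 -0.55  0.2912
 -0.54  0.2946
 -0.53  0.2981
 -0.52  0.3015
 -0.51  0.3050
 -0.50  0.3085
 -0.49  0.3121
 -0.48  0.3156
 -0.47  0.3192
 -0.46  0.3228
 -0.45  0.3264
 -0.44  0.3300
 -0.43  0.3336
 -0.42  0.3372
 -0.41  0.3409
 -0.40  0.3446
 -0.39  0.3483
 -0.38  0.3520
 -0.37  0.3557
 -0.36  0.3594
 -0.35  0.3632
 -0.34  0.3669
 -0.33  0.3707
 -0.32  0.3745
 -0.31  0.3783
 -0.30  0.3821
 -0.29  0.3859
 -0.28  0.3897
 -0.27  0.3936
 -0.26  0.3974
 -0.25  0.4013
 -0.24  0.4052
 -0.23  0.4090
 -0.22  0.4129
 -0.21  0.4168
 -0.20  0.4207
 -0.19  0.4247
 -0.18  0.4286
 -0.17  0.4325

13.48

σ√T = 0.21·√2.5 = 0.3320
d₁ = [ln(178/186) + (0.065 + ½·0.21²)·2.5] / (σ√T) = (-0.0440 + 0.2176) / 0.3320 = 0.5230 → 0.52
d₂ = 0.5230 − 0.3320 = 0.1910 → 0.19
e^(−rT) = e^(−0.065·2.5) = 0.8500
N(−d₂) = N(-0.19) = 0.4247;  N(−d₁) = N(-0.52) = 0.3015
P = 186·0.8500·0.4247 − 178·0.3015 = 67.1451 − 53.6670 = 13.4781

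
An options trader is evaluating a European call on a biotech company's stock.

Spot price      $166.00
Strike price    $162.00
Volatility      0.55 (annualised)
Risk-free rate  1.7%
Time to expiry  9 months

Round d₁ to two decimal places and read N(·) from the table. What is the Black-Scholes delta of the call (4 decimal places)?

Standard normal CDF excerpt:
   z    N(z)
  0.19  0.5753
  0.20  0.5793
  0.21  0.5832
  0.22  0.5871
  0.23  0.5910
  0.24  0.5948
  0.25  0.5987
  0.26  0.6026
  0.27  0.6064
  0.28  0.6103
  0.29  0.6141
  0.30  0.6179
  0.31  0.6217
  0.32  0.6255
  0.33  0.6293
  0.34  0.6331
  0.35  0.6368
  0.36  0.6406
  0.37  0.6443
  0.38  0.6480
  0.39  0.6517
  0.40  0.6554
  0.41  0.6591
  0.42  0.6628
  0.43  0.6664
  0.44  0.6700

T = 0.75;  σ√T = 0.4763
ln(S/K) + (r + σ²/2)T = ln(166/162) + (0.017 + 0.55²/2)·0.75 = 0.0244 + 0.1262 = 0.1506
d₁ = 0.1506 / 0.4763 = 0.3161 which rounds to 0.32
N(d₁) = N(0.32) = 0.6255
Δ_call = N(d₁) = 0.6255

0.6255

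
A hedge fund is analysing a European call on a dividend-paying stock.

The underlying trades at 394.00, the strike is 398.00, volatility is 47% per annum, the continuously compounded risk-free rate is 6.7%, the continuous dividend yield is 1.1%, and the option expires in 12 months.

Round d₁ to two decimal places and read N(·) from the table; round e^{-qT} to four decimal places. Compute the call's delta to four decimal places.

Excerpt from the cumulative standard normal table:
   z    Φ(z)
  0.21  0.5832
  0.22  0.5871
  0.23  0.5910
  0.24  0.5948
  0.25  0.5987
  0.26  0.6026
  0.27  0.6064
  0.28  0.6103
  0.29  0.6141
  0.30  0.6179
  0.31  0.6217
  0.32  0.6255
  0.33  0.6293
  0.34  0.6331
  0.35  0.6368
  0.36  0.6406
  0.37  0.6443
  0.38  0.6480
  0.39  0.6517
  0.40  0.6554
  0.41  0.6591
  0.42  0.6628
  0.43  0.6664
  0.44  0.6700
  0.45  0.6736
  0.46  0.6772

σ√T = 0.47·√1 = 0.4700
d₁ = [ln(394/398) + (0.067 − 0.011 + 0.47²/2)·1] / 0.4700 = [-0.0101 + 0.1664] / 0.4700 = 0.3327 ⇒ 0.33
N(d₁) = N(0.33) = 0.6293
Δ_call = e^(−qT)·N(d₁) = 0.9891·0.6293 = 0.6224

0.6224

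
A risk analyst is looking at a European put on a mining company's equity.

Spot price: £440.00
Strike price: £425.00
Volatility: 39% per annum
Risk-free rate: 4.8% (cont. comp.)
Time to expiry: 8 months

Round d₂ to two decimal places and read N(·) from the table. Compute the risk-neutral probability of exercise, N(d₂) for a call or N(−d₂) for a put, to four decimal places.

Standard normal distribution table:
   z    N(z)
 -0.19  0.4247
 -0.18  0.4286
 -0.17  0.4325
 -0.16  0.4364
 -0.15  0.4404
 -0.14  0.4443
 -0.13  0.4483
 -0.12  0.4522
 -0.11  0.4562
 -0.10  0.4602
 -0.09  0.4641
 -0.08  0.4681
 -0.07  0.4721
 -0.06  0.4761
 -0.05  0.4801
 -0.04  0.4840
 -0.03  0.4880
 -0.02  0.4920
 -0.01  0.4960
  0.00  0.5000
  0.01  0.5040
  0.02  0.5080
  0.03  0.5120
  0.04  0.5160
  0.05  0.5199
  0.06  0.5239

0.4801

σ√T = 0.39·√0.6667 = 0.3184
d₁ = [ln(440/425) + (0.048 + 0.39²/2)·0.6667] / 0.3184 = [0.0347 + 0.0827] / 0.3184 = 0.3686 which rounds to 0.37
d₂ = d₁ − σ√T = 0.3686 − 0.3184 = 0.0502 which rounds to 0.05
Pr(exercise) under Q = N(−d₂) = N(-0.05) = 0.4801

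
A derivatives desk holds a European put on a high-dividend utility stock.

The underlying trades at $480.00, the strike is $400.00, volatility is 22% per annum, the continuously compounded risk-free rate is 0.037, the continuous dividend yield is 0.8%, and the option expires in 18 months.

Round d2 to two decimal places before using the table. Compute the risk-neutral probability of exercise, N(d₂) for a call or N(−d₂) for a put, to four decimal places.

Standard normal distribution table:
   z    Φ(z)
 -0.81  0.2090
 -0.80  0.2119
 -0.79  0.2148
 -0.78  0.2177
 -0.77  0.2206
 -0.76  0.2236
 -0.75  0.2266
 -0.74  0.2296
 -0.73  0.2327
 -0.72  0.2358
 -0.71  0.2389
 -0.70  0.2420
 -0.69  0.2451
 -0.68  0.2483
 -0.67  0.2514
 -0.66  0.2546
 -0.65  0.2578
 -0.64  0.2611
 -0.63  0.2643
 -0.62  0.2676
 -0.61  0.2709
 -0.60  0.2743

0.2420

σ√T = 0.22 × 1.2247 = 0.2694
d₁ = [ln(480/400) + (0.037 − 0.008 + 0.22²/2)·1.5] / 0.2694 = [0.1823 + 0.0798] / 0.2694 = 0.9728 which rounds to 0.97
d₂ = d₁ − σ√T = 0.9728 − 0.2694 = 0.7034 which rounds to 0.70
Risk-neutral Pr[S_T < K] = N(−d₂) = N(-0.70) = 0.2420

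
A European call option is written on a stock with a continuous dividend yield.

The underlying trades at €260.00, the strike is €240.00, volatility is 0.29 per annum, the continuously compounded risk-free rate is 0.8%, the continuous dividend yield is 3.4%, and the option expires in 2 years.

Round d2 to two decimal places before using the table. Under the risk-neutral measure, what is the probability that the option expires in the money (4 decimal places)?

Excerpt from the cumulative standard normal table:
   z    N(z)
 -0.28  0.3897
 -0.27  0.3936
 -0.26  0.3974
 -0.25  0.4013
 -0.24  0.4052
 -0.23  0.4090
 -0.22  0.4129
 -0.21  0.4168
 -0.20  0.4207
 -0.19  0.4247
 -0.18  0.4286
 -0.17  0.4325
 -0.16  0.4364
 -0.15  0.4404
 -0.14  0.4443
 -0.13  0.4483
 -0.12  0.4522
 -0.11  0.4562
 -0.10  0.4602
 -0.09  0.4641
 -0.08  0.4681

0.4443

T = 2;  σ√T = 0.4101
d₁ = [ln(260/240) + (0.008 − 0.034 + ½·0.29²)·2] / (σ√T) = (0.0800 + 0.0321) / 0.4101 = 0.2734 → 0.27
d₂ = 0.2734 − 0.4101 = -0.1367 → -0.14
Risk-neutral Pr[S_T > K] = N(d₂) = N(-0.14) = 0.4443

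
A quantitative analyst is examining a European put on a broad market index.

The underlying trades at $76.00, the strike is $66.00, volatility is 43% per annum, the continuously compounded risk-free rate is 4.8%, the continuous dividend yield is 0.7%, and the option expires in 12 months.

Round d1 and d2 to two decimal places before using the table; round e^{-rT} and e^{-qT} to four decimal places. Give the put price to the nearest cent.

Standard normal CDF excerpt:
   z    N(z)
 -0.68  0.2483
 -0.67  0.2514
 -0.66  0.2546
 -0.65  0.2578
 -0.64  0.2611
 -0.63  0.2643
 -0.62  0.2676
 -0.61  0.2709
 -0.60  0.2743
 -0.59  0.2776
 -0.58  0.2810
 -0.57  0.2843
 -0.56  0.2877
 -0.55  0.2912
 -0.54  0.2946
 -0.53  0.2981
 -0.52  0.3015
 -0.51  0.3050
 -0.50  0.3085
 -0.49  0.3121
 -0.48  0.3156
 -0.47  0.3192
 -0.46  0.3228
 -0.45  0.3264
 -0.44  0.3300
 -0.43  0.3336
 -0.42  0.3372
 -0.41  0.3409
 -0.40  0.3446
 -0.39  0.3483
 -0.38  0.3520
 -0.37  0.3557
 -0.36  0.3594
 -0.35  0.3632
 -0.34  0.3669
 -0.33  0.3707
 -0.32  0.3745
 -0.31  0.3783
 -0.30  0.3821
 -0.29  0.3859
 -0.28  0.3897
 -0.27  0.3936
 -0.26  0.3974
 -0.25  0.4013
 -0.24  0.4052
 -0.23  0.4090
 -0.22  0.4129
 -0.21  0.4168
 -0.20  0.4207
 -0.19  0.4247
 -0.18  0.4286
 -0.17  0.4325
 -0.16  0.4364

$6.51

σ√T = 0.43 × 1.0000 = 0.4300
ln(S/K) + (r − q + σ²/2)T = ln(76/66) + (0.048 − 0.007 + 0.43²/2)·1 = 0.1411 + 0.1334 = 0.2745
d₁ = 0.2745 / 0.4300 = 0.6384 → 0.64
d₂ = d₁ − σ√T = 0.6384 − 0.4300 = 0.2084 → 0.21
e^(−qT) = e^(−0.007·1) = 0.9930;  e^(−rT) = e^(−0.048·1) = 0.9531
N(−d₂) = N(-0.21) = 0.4168;  N(−d₁) = N(-0.64) = 0.2611
P = 66·0.9531·0.4168 − 76·0.9930·0.2611 = 26.2186 − 19.7047 = 6.5139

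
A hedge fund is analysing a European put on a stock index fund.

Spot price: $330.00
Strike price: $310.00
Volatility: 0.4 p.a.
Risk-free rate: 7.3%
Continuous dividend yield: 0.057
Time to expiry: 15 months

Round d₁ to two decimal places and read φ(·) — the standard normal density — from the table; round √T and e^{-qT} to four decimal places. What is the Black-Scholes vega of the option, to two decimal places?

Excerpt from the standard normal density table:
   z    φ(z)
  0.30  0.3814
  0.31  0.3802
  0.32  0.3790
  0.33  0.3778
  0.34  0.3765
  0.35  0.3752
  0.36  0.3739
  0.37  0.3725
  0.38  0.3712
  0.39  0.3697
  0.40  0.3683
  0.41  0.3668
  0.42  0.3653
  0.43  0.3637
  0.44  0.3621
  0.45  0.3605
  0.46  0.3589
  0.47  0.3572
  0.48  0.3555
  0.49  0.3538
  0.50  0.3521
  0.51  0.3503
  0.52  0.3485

σ√T = 0.4 × 1.1180 = 0.4472
d₁ = [ln(330/310) + (0.073 − 0.057 + ½·0.4²)·1.25] / (σ√T) = (0.0625 + 0.1200) / 0.4472 = 0.4081 which rounds to 0.41
√T = √1.25 = 1.1180
φ(d₁) = φ(0.41) = 0.3668
e^(−qT) = e^(−0.057·1.25) = 0.9312
vega = S·e^(−qT)·φ(d₁)·√T = 330·0.9312·0.3668·1.1180 = 126.0167

126.02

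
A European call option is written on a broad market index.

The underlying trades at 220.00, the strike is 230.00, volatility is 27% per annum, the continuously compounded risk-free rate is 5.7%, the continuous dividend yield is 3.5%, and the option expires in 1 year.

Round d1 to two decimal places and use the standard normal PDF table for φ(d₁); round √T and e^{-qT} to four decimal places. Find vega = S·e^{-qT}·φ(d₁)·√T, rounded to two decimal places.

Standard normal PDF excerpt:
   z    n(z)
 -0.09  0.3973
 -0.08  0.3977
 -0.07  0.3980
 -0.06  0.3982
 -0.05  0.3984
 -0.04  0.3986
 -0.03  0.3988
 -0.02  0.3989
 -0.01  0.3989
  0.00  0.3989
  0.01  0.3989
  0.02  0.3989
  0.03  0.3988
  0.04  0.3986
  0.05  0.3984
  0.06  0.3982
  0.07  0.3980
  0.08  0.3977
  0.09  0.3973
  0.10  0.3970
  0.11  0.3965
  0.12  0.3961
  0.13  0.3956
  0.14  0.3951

T = 1;  σ√T = 0.2700
d₁ = [ln(220/230) + (0.057 − 0.035 + 0.27²/2)·1] / 0.2700 = [-0.0445 + 0.0585] / 0.2700 = 0.0518 which rounds to 0.05
√T = √1 = 1.0000
φ(d₁) = φ(0.05) = 0.3984
exp(−qT) = exp(−0.035·1) = 0.9656
vega = S·exp(−qT)·φ(d₁)·√T = 220·0.9656·0.3984·1.0000 = 84.6329

84.63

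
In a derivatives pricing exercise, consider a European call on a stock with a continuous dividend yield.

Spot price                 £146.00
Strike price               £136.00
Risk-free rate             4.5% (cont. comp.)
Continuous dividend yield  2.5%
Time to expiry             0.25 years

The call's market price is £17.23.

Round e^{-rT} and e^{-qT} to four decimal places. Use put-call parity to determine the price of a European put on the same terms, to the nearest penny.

exp(−qT) = exp(−0.025·0.25) = 0.9938;  exp(−rT) = exp(−0.045·0.25) = 0.9888
Put-call parity: C − P = S·e^(−qT) − K·e^(−rT) = 146·0.9938 − 136·0.9888 = 145.0948 − 134.4768 = 10.6180
P = C − (C − P) = 17.23 − (10.6180) = 6.6120

£6.61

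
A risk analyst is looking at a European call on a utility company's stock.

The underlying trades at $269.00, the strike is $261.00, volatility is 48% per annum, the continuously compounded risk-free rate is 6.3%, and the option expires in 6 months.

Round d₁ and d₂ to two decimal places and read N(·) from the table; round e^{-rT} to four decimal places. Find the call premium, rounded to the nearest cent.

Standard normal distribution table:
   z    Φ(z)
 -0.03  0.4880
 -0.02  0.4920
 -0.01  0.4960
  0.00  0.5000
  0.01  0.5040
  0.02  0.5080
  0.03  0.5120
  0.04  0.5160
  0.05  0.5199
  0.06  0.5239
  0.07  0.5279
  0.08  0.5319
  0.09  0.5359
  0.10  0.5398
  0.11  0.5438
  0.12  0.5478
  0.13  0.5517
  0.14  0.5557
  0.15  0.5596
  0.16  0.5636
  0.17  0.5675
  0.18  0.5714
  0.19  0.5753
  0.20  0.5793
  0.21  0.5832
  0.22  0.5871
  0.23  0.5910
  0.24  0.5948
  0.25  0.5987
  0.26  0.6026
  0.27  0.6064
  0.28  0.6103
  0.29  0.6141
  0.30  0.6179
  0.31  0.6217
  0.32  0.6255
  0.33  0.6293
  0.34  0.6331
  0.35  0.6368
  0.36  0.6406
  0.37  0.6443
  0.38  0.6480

σ√T = 0.48 × 0.7071 = 0.3394
d₁ = [ln(269/261) + (0.063 + 0.48²/2)·0.5] / 0.3394 = [0.0302 + 0.0891] / 0.3394 = 0.3515 which rounds to 0.35
d₂ = d₁ − σ√T = 0.3515 − 0.3394 = 0.0121 which rounds to 0.01
exp(−rT) = exp(−0.063·0.5) = 0.9690
N(d₁) = N(0.35) = 0.6368;  N(d₂) = N(0.01) = 0.5040
C = 269·0.6368 − 261·0.9690·0.5040 = 171.2992 − 127.4661 = 43.8331

$43.83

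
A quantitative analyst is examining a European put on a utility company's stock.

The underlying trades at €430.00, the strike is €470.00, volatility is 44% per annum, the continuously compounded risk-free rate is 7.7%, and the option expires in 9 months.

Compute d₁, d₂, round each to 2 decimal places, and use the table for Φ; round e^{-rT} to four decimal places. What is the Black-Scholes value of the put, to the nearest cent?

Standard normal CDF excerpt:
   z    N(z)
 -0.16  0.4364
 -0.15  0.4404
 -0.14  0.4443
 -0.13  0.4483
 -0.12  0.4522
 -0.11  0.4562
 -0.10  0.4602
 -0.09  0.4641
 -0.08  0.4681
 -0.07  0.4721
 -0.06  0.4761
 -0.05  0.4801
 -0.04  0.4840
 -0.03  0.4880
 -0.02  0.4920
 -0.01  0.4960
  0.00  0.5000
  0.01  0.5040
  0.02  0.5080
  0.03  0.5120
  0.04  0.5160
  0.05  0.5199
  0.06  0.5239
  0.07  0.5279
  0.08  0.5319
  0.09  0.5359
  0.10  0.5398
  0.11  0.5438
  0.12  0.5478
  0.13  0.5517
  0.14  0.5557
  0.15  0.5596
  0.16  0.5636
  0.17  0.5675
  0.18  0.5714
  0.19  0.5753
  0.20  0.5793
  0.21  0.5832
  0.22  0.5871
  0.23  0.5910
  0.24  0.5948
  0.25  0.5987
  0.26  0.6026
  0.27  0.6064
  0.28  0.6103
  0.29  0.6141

T = 0.75;  σ√T = 0.3811
d₁ = [ln(430/470) + (0.077 + 0.44²/2)·0.75] / 0.3811 = [-0.0889 + 0.1304] / 0.3811 = 0.1087 ⇒ 0.11
d₂ = d₁ − σ√T = 0.1087 − 0.3811 = -0.2724 ⇒ -0.27
e^(−rT) = e^(−0.077·0.75) = 0.9439
N(−d₂) = N(0.27) = 0.6064;  N(−d₁) = N(-0.11) = 0.4562
P = 470·0.9439·0.6064 − 430·0.4562 = 269.0191 − 196.1660 = 72.8531

€72.85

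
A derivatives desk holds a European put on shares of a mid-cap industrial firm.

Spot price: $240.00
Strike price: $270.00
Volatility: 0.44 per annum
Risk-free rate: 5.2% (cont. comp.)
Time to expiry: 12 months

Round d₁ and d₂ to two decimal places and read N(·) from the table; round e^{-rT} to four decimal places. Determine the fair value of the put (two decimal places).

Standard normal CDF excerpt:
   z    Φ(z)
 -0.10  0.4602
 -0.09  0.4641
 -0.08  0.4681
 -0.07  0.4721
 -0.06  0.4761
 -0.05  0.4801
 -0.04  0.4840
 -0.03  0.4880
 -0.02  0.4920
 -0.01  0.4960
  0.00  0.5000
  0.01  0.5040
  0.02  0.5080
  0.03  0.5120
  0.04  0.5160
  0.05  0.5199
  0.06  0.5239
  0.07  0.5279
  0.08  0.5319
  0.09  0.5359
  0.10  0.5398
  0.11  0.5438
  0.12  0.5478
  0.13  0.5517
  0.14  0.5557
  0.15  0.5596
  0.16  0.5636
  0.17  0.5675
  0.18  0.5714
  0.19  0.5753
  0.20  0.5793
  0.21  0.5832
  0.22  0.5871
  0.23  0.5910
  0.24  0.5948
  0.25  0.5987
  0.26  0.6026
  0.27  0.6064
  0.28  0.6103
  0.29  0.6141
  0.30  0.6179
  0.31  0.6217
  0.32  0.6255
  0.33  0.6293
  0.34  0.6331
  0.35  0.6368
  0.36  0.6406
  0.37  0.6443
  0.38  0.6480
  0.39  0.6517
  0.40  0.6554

$51.84

σ√T = 0.44 × 1.0000 = 0.4400
d₁ = [ln(240/270) + (0.052 + 0.44²/2)·1] / 0.4400 = [-0.1178 + 0.1488] / 0.4400 = 0.0705 which rounds to 0.07
d₂ = d₁ − σ√T = 0.0705 − 0.4400 = -0.3695 which rounds to -0.37
e^(−rT) = e^(−0.052·1) = 0.9493
N(−d₂) = N(0.37) = 0.6443;  N(−d₁) = N(-0.07) = 0.4721
P = 270·0.9493·0.6443 − 240·0.4721 = 165.1412 − 113.3040 = 51.8372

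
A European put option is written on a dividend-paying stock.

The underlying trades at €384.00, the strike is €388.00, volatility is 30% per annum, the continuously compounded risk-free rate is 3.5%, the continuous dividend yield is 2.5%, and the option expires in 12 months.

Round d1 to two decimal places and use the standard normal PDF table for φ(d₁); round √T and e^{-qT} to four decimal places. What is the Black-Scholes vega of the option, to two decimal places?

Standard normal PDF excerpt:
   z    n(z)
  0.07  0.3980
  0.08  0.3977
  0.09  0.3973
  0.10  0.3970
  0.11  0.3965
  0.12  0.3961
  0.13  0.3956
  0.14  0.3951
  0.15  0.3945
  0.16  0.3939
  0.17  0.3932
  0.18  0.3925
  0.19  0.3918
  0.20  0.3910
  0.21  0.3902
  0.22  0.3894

147.75

σ√T = 0.3·√1 = 0.3000
d₁ = [ln(384/388) + (0.035 − 0.025 + 0.3²/2)·1] / 0.3000 = [-0.0104 + 0.0550] / 0.3000 = 0.1488 which rounds to 0.15
√T = √1 = 1.0000
φ(d₁) = φ(0.15) = 0.3945
exp(−qT) = exp(−0.025·1) = 0.9753
vega = S·exp(−qT)·φ(d₁)·√T = 384·0.9753·0.3945·1.0000 = 147.7462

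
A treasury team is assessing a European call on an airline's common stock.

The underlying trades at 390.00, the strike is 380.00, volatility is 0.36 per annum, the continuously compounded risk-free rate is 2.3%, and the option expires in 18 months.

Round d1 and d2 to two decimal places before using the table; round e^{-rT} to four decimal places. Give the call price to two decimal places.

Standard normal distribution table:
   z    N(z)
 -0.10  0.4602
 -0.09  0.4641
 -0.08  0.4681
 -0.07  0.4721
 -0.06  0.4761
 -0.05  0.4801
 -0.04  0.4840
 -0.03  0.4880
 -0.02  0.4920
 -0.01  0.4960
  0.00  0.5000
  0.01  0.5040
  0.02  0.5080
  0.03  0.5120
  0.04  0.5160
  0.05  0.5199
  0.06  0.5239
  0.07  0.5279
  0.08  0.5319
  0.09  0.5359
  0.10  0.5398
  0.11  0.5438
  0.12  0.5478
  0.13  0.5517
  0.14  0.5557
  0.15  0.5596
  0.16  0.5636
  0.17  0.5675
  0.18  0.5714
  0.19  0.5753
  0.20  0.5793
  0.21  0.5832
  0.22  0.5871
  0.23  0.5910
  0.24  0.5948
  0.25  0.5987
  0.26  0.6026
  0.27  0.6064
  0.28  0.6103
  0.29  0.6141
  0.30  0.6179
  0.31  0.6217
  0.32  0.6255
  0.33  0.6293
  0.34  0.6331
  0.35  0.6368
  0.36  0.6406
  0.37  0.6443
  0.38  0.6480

77.99

σ√T = 0.36·√1.5 = 0.4409
d₁ = [ln(390/380) + (0.023 + 0.36²/2)·1.5] / 0.4409 = [0.0260 + 0.1317] / 0.4409 = 0.3576 which rounds to 0.36
d₂ = d₁ − σ√T = 0.3576 − 0.4409 = -0.0833 which rounds to -0.08
exp(−rT) = exp(−0.023·1.5) = 0.9661
C = 390·N(0.36) − 380·0.9661·N(-0.08) = 390·0.6406 − 380·0.9661·0.4681 = 249.8340 − 171.8479 = 77.9861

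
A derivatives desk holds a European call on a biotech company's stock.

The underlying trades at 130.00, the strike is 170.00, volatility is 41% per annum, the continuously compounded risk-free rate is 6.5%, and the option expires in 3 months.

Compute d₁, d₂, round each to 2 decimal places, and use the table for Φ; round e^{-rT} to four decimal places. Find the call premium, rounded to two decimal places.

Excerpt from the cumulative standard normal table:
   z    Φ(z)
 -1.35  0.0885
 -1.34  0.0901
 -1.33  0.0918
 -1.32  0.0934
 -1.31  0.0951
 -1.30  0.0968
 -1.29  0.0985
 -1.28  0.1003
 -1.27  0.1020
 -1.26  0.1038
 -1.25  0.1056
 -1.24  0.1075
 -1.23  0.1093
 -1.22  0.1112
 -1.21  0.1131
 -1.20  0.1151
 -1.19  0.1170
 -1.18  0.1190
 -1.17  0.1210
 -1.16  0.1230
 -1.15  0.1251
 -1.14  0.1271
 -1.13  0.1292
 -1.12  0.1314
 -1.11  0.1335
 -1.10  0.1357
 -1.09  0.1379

σ√T = 0.41 × 0.5000 = 0.2050
ln(S/K) + (r + σ²/2)T = ln(130/170) + (0.065 + 0.41²/2)·0.25 = -0.2683 + 0.0373 = -0.2310
d₁ = -0.2310 / 0.2050 = -1.1268 ⇒ -1.13
d₂ = d₁ − σ√T = -1.1268 − 0.2050 = -1.3318 ⇒ -1.33
exp(−rT) = exp(−0.065·0.25) = 0.9839
C = 130·N(-1.13) − 170·0.9839·N(-1.33) = 130·0.1292 − 170·0.9839·0.0918 = 16.7960 − 15.3547 = 1.4413

1.44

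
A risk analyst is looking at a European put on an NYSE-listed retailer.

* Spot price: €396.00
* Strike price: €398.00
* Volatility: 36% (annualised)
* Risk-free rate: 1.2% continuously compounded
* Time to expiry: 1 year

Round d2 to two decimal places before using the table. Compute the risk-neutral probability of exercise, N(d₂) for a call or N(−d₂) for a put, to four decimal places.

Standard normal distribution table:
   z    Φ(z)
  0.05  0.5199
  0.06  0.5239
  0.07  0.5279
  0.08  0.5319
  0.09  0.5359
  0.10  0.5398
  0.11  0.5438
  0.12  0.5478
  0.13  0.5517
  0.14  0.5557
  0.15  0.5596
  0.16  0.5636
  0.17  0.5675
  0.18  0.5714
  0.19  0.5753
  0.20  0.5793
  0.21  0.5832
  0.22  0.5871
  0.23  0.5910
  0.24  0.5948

0.5636

σ√T = 0.36 × 1.0000 = 0.3600
d₁ = [ln(396/398) + (0.012 + 0.36²/2)·1] / 0.3600 = [-0.0050 + 0.0768] / 0.3600 = 0.1993 → 0.20
d₂ = d₁ − σ√T = 0.1993 − 0.3600 = -0.1607 → -0.16
Risk-neutral Pr[S_T < K] = N(−d₂) = N(0.16) = 0.5636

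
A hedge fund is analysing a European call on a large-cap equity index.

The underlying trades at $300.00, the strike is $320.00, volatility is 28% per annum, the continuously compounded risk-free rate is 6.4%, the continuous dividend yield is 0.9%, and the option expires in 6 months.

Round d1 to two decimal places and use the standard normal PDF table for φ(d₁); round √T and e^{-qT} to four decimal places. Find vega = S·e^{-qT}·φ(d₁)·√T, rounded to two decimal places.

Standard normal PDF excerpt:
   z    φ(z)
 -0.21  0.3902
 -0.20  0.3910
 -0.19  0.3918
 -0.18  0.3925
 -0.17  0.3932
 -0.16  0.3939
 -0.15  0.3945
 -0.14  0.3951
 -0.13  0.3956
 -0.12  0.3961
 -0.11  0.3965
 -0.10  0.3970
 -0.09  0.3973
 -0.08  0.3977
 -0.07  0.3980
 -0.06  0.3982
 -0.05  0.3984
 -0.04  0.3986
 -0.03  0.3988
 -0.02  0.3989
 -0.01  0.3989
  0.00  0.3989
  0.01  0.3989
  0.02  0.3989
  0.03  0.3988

83.90

σ√T = 0.28 × 0.7071 = 0.1980
d₁ = [ln(300/320) + (0.064 − 0.009 + ½·0.28²)·0.5] / (σ√T) = (-0.0645 + 0.0471) / 0.1980 = -0.0881 ⇒ -0.09
√T = √0.5 = 0.7071
φ(d₁) = φ(-0.09) = 0.3973
e^(−qT) = e^(−0.009·0.5) = 0.9955
vega = S·e^(−qT)·φ(d₁)·√T = 300·0.9955·0.3973·0.7071 = 83.9000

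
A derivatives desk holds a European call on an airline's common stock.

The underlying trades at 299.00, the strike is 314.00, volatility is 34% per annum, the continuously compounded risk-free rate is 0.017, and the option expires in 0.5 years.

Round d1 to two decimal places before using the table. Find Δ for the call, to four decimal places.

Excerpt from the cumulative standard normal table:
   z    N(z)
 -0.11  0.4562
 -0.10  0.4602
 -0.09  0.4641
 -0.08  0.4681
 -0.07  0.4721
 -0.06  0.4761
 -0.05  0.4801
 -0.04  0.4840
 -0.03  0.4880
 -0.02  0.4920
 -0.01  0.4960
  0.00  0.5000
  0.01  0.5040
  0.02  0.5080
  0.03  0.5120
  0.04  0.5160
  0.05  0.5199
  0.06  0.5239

T = 0.5;  σ√T = 0.2404
d₁ = [ln(299/314) + (0.017 + 0.34²/2)·0.5] / 0.2404 = [-0.0489 + 0.0374] / 0.2404 = -0.0480 → -0.05
N(d₁) = N(-0.05) = 0.4801
Δ_call = N(d₁) = 0.4801

0.4801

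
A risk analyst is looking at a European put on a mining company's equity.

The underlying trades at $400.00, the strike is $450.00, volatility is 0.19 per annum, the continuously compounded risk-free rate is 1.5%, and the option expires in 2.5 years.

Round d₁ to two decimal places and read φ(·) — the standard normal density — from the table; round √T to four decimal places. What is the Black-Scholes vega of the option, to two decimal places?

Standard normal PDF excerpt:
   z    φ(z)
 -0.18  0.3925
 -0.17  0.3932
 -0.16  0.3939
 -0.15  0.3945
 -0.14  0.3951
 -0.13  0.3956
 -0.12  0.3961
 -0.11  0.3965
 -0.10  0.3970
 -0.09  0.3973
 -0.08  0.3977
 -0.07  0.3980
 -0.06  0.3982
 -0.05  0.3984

σ√T = 0.19·√2.5 = 0.3004
ln(S/K) + (r + σ²/2)T = ln(400/450) + (0.015 + 0.19²/2)·2.5 = -0.1178 + 0.0826 = -0.0352
d₁ = -0.0352 / 0.3004 = -0.1170 which rounds to -0.12
√T = √2.5 = 1.5811
φ(d₁) = φ(-0.12) = 0.3961
vega = S·φ(d₁)·√T = 400·0.3961·1.5811 = 250.5095

250.51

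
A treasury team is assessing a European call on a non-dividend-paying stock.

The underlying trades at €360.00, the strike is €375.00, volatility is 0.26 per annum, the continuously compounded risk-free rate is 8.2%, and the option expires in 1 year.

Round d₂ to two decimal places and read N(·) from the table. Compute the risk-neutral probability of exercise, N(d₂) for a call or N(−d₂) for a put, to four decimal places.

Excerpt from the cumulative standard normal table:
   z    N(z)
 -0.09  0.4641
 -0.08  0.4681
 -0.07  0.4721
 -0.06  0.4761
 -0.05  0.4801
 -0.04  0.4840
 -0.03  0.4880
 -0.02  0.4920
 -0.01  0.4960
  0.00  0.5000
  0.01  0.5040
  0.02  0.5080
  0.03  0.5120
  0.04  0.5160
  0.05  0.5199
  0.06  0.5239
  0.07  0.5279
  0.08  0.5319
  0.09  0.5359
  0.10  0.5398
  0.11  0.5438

σ√T = 0.26·√1 = 0.2600
d₁ = [ln(360/375) + (0.082 + 0.26²/2)·1] / 0.2600 = [-0.0408 + 0.1158] / 0.2600 = 0.2884 ⇒ 0.29
d₂ = d₁ − σ√T = 0.2884 − 0.2600 = 0.0284 ⇒ 0.03
Pr(exercise) under Q = N(d₂) = 0.5120

0.5120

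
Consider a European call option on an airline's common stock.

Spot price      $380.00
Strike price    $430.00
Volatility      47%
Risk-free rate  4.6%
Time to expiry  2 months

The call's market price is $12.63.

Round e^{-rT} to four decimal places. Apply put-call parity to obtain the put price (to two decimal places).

e^(−rT) = e^(−0.046·0.1667) = 0.9924
Put-call parity: C − P = S − K·e^(−rT) = 380 − 430·0.9924 = 380 − 426.7320 = -46.7320
P = C − (C − P) = 12.63 − (-46.7320) = 59.3620

$59.36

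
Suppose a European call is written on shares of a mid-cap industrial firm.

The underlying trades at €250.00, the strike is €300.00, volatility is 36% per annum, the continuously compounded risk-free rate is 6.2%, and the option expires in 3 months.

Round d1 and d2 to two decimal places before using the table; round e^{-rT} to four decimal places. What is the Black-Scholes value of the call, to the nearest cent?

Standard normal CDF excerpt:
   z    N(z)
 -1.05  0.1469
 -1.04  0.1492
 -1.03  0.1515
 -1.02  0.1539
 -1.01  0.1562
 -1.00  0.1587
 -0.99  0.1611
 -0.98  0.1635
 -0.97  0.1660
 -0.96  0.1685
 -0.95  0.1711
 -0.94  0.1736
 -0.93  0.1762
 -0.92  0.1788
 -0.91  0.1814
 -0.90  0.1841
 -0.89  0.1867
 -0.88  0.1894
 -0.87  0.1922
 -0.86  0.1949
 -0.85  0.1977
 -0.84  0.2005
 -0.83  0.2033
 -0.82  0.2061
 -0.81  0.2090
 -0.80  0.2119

€4.67

σ√T = 0.36·√0.25 = 0.1800
d₁ = [ln(250/300) + (0.062 + 0.36²/2)·0.25] / 0.1800 = [-0.1823 + 0.0317] / 0.1800 = -0.8368 which rounds to -0.84
d₂ = d₁ − σ√T = -0.8368 − 0.1800 = -1.0168 which rounds to -1.02
exp(−rT) = exp(−0.062·0.25) = 0.9846
C = 250·N(-0.84) − 300·0.9846·N(-1.02) = 250·0.2005 − 300·0.9846·0.1539 = 50.1250 − 45.4590 = 4.6660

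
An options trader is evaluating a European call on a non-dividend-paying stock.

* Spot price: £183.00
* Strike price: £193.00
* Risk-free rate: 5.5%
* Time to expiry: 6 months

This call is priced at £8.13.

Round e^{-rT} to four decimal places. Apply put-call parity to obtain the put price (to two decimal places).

exp(−rT) = exp(−0.055·0.5) = 0.9729
Put-call parity: C − P = S − K·e^(−rT) = 183 − 193·0.9729 = 183 − 187.7697 = -4.7697
P = C − (C − P) = 8.13 − (-4.7697) = 12.8997

£12.90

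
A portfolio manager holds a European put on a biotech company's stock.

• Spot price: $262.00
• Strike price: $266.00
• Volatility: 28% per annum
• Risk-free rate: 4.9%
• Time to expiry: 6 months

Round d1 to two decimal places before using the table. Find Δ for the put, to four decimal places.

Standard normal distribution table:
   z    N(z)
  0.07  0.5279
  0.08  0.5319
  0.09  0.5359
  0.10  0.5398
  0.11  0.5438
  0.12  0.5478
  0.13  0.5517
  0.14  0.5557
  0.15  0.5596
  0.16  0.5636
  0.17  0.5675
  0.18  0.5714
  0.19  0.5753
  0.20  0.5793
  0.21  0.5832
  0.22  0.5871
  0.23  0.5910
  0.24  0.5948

σ√T = 0.28 × 0.7071 = 0.1980
d₁ = [ln(262/266) + (0.049 + 0.28²/2)·0.5] / 0.1980 = [-0.0152 + 0.0441] / 0.1980 = 0.1462 → 0.15
N(d₁) = N(0.15) = 0.5596
Δ_put = N(d₁) − 1 = 0.5596 − 1 = -0.4404

-0.4404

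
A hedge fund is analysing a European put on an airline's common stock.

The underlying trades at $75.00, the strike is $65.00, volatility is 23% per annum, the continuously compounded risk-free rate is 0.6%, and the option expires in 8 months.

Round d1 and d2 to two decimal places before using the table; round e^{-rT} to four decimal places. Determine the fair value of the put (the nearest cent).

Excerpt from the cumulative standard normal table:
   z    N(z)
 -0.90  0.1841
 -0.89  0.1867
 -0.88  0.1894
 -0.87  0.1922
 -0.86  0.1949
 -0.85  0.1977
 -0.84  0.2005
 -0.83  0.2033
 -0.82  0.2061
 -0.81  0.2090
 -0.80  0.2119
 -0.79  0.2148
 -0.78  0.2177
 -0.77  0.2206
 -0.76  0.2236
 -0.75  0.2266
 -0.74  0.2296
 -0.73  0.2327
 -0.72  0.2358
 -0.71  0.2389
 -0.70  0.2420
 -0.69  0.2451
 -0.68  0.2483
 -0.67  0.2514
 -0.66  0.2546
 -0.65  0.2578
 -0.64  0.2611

T = 0.6667;  σ√T = 0.1878
d₁ = [ln(75/65) + (0.006 + 0.23²/2)·0.6667] / 0.1878 = [0.1431 + 0.0216] / 0.1878 = 0.8772 → 0.88
d₂ = d₁ − σ√T = 0.8772 − 0.1878 = 0.6894 → 0.69
e^(−rT) = e^(−0.006·0.6667) = 0.9960
N(−d₂) = N(-0.69) = 0.2451;  N(−d₁) = N(-0.88) = 0.1894
P = 65·0.9960·0.2451 − 75·0.1894 = 15.8678 − 14.2050 = 1.6628

$1.66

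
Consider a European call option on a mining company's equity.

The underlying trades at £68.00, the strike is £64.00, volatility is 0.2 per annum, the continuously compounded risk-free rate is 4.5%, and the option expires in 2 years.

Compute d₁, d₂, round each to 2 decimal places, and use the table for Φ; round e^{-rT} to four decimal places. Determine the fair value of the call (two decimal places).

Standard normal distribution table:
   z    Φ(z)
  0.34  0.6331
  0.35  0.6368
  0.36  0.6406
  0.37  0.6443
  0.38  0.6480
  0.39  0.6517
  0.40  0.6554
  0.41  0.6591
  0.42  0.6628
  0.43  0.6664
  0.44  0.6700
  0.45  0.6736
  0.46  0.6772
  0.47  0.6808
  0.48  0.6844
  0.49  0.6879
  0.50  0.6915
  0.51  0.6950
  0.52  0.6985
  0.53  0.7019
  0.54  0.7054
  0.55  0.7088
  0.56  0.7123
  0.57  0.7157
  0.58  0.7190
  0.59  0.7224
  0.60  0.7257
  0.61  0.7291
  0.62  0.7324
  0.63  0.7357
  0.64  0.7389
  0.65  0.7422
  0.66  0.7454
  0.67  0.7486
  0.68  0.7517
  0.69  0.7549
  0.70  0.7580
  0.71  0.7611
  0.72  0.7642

£12.79

σ√T = 0.2·√2 = 0.2828
ln(S/K) + (r + σ²/2)T = ln(68/64) + (0.045 + 0.2²/2)·2 = 0.0606 + 0.1300 = 0.1906
d₁ = 0.1906 / 0.2828 = 0.6740 which rounds to 0.67
d₂ = d₁ − σ√T = 0.6740 − 0.2828 = 0.3911 which rounds to 0.39
e^(−rT) = e^(−0.045·2) = 0.9139
N(d₁) = N(0.67) = 0.7486;  N(d₂) = N(0.39) = 0.6517
C = 68·0.7486 − 64·0.9139·0.6517 = 50.9048 − 38.1177 = 12.7871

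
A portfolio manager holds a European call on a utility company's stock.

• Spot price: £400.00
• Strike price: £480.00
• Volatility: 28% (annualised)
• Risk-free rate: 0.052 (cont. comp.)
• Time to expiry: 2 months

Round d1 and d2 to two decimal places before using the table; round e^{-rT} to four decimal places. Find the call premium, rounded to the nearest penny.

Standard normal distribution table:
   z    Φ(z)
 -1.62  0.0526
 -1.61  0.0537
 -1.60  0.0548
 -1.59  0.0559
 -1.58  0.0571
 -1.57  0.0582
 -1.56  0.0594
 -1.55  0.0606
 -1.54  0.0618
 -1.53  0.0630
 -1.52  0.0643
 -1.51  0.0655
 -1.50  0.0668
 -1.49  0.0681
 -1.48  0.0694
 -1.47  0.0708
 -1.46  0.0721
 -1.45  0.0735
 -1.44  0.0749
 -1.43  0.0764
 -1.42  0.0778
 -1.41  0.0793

£1.67

σ√T = 0.28·√0.1667 = 0.1143
d₁ = [ln(400/480) + (0.052 + 0.28²/2)·0.1667] / 0.1143 = [-0.1823 + 0.0152] / 0.1143 = -1.4620 ⇒ -1.46
d₂ = d₁ − σ√T = -1.4620 − 0.1143 = -1.5763 ⇒ -1.58
e^(−rT) = e^(−0.052·0.1667) = 0.9914
C = 400·N(-1.46) − 480·0.9914·N(-1.58) = 400·0.0721 − 480·0.9914·0.0571 = 28.8400 − 27.1723 = 1.6677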